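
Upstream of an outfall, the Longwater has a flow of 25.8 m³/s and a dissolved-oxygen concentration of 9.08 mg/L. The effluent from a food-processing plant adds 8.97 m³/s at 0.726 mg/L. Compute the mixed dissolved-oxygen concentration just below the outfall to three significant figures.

6.92 mg/L

Flow-weighted mixing: C = (Q_r C_r + Q_w C_w)/(Q_r + Q_w)
= (25.8×9.08 + 8.97×0.726)/(25.8 + 8.97) = 240.8/34.77 = 6.925 mg/L.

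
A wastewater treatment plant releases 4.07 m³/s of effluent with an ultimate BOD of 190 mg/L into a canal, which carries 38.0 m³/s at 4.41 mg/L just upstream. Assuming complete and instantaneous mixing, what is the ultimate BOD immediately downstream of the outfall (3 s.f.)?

22.4 mg/L

Flow-weighted mixing: C = (Q_r C_r + Q_w C_w)/(Q_r + Q_w)
= (38.0×4.41 + 4.07×190)/(38.0 + 4.07) = 940.9/42.07 = 22.36 mg/L.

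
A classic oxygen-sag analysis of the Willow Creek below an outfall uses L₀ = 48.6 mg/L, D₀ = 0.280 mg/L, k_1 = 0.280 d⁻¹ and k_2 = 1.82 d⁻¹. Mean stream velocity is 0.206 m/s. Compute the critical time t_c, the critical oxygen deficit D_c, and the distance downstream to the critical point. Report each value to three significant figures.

t_c ≈ 1.19 d; D_c ≈ 5.35 mg/L; x_c ≈ 21.3 km

At the critical point dD/dt = 0, so k_1 L₀ e^(−k_1 t) = k_2 D. Substituting D(t) from the Streeter–Phelps equation and solving for t gives
t_c = ln[(k_2/k_1)(1 − D₀(k_2−k_1)/(k_1 L₀))] / (k_2−k_1).
Here k_2−k_1 = 1.540 d⁻¹ and 1 − D₀(k_2−k_1)/(k_1 L₀) = 1 − 0.280×1.540/(0.280×48.6) = 0.9683, so
t_c = ln(6.500 × 0.9683) / 1.540 = 1.840 / 1.540 = 1.195 d.
D_c = (k_1/k_2) L₀ e^(−k_1 t_c) = (0.280/1.82) × 48.6 × e^(−0.280×1.195) = 0.1538 × 48.6 × 0.7157 = 5.351 mg/L.
x_c = v t_c = 0.206 m/s × 1.195 d × 86400 s/d = 21260 m ≈ 21.3 km.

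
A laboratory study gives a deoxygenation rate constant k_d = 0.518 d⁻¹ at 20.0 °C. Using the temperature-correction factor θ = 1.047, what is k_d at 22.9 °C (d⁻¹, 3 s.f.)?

k_d(T₂) = k_d(T₁) · θ^(T₂−T₁) = 0.518 × 1.047^(22.9−20.0)
= 0.518 × 1.047^2.90 = 0.518 × 1.142 = 0.5918 d⁻¹.

k_d ≈ 0.592 d⁻¹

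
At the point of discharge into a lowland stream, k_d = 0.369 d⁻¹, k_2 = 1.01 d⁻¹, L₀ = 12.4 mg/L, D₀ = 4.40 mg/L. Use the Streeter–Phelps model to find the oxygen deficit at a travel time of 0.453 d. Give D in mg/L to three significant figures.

k_d L₀/(k_2−k_d) = 0.369×12.4/(1.01−0.369) = 4.576/0.6410 = 7.138 mg/L.
e^(−k_d t) = e^(−0.369×0.4530) = 0.8461; e^(−k_2 t) = e^(−1.01×0.4530) = 0.6328.
D = 7.138 × (0.8461 − 0.6328) + 4.40 × 0.6328 = 1.522 + 2.785 = 4.307 mg/L.

D ≈ 4.31 mg/L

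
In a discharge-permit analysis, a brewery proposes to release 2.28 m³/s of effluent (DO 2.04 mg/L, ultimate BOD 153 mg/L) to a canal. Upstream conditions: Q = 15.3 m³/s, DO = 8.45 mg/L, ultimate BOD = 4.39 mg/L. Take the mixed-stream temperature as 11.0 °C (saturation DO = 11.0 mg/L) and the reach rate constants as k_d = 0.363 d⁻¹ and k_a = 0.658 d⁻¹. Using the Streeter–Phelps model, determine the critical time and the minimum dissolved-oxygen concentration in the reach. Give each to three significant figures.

t_c ≈ 1.60 d; minimum DO ≈ 3.69 mg/L

Mixed DO = (15.3×8.45 + 2.28×2.04)/(15.3+2.28) = 133.9/17.58 = 7.619 mg/L.
Mixed L₀ = (15.3×4.39 + 2.28×153)/(17.58) = 416.0/17.58 = 23.66 mg/L.
Initial deficit D₀ = C_s − DO₀ = 11.0 − 7.619 = 3.381 mg/L.
t_c = (1/0.2950) ln[(0.658/0.363)(1 − 3.381×0.2950/(0.363×23.66))] = 3.390 × ln(1.602) = 1.598 d.
D_c = (0.363/0.658) × 23.66 × e^(−0.363×1.598) = 0.5517 × 23.66 × 0.5599 = 7.309 mg/L.
Minimum DO = 11.0 − 7.309 = 3.691 mg/L.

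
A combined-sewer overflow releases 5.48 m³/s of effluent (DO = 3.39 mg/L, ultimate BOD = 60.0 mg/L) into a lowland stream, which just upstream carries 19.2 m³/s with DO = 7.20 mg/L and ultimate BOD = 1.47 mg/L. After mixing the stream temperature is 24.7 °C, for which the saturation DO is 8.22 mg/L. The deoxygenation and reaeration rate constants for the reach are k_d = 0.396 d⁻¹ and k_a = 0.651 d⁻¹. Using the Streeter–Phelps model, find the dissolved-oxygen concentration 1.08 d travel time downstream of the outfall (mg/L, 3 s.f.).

Mixed DO = (19.2×7.20 + 5.48×3.39)/(19.2+5.48) = 156.8/24.68 = 6.354 mg/L.
Mixed L₀ = (19.2×1.47 + 5.48×60.0)/(24.68) = 357.0/24.68 = 14.47 mg/L.
Initial deficit D₀ = C_s − DO₀ = 8.22 − 6.354 = 1.866 mg/L.
D(1.08) = [0.396×14.47/(0.651−0.396)](e^(−0.396×1.08) − e^(−0.651×1.08)) + 1.866 e^(−0.651×1.08)
= 22.47 × (0.6520 − 0.4951) + 1.866 × 0.4951 = 4.450 mg/L.
DO = 8.22 − 4.450 = 3.770 mg/L.

DO ≈ 3.77 mg/L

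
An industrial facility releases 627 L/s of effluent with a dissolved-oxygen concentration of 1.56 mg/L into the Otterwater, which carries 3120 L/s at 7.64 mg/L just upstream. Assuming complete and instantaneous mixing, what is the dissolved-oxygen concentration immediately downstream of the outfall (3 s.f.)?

6.62 mg/L

Flow-weighted mixing: C = (Q_r C_r + Q_w C_w)/(Q_r + Q_w)
= (3120×7.64 + 627×1.56)/(3120 + 627) = 24810/3747 = 6.623 mg/L.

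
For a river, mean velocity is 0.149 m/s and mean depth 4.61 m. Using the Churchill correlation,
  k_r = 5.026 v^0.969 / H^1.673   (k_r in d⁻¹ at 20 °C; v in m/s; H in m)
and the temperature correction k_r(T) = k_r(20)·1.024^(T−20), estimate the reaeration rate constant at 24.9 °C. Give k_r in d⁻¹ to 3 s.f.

k_r ≈ 0.0692 d⁻¹

k_r(20) = 5.026 × 0.149^0.969 / 4.61^1.673 = 5.026 × 0.1581 / 12.89 = 0.06161 d⁻¹.
k_r(24.9) = 0.06161 × 1.024^(24.9−20) = 0.06161 × 1.123 = 0.06921 d⁻¹.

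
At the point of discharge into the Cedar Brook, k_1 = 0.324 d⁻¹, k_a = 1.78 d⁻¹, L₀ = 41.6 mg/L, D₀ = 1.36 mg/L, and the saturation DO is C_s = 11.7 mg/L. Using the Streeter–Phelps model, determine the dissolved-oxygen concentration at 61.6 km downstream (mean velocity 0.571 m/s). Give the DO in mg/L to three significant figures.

Travel time t = x/v = 61.6 km / (0.571 m/s) = 61600 m / 0.571 m/s = 107900 s = 1.249 d.
k_1 L₀/(k_a−k_1) = 0.324×41.6/(1.78−0.324) = 13.48/1.456 = 9.257 mg/L.
e^(−k_1 t) = e^(−0.324×1.249) = 0.6673; e^(−k_a t) = e^(−1.78×1.249) = 0.1083.
D = 9.257 × (0.6673 − 0.1083) + 1.36 × 0.1083 = 5.174 + 0.1473 = 5.322 mg/L.
DO = C_s − D = 11.7 − 5.322 = 6.378 mg/L.

DO ≈ 6.38 mg/L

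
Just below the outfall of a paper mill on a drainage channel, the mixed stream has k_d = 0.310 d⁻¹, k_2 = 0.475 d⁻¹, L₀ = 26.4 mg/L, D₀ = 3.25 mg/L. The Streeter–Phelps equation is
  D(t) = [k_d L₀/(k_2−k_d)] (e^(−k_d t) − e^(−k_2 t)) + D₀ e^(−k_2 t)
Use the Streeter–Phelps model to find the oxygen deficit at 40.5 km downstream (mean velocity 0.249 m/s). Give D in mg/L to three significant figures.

D ≈ 8.72 mg/L

Travel time t = x/v = 40.5 km / (0.249 m/s) = 40500 m / 0.249 m/s = 162700 s = 1.883 d.
k_d L₀/(k_2−k_d) = 0.310×26.4/(0.475−0.310) = 8.184/0.1650 = 49.60 mg/L.
e^(−k_d t) = e^(−0.310×1.883) = 0.5579; e^(−k_2 t) = e^(−0.475×1.883) = 0.4089.
D = 49.60 × (0.5579 − 0.4089) + 3.25 × 0.4089 = 7.388 + 1.329 = 8.718 mg/L.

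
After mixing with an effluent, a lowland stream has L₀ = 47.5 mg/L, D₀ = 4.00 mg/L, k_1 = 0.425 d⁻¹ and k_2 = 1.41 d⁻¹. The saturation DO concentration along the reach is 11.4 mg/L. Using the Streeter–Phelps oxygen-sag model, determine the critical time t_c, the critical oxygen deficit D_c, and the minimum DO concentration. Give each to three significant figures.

With k_2/k_1 = 3.318 and 1 − D₀(k_2−k_1)/(k_1 L₀) = 0.8048,
t_c = ln(3.318 × 0.8048) / (1.41 − 0.425) = ln(2.670) / 0.9850 = 0.9821/0.9850 = 0.9971 d.
L(t_c) = L₀ e^(−k_1 t_c) = 47.5 × 0.6546 = 31.09 mg/L, and at the critical point k_2 D_c = k_1 L, so D_c = (0.425/1.41) × 31.09 = 9.372 mg/L.
Minimum DO = C_s − D_c = 11.4 − 9.372 = 2.028 mg/L.

t_c ≈ 0.997 d; D_c ≈ 9.37 mg/L; min DO ≈ 2.03 mg/L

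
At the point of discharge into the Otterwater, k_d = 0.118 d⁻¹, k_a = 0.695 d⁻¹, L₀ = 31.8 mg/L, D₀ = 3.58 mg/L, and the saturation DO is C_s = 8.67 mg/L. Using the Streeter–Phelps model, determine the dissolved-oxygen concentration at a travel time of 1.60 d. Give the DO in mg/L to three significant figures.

DO ≈ 4.25 mg/L

k_d L₀/(k_a−k_d) = 0.118×31.8/(0.695−0.118) = 3.752/0.5770 = 6.503 mg/L.
e^(−k_d t) = e^(−0.118×1.600) = 0.8280; e^(−k_a t) = e^(−0.695×1.600) = 0.3289.
D = 6.503 × (0.8280 − 0.3289) + 3.58 × 0.3289 = 3.245 + 1.177 = 4.423 mg/L.
DO = C_s − D = 8.67 − 4.423 = 4.247 mg/L.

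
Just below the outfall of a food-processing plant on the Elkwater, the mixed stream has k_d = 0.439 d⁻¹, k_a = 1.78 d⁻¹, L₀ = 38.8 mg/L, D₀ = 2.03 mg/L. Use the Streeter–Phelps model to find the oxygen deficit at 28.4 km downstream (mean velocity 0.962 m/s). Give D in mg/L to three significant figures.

Travel time t = x/v = 28.4 km / (0.962 m/s) = 28400 m / 0.962 m/s = 29520 s = 0.3417 d.
k_d L₀/(k_a−k_d) = 0.439×38.8/(1.78−0.439) = 17.03/1.341 = 12.70 mg/L.
e^(−k_d t) = e^(−0.439×0.3417) = 0.8607; e^(−k_a t) = e^(−1.78×0.3417) = 0.5443.
D = 12.70 × (0.8607 − 0.5443) + 2.03 × 0.5443 = 4.019 + 1.105 = 5.124 mg/L.

D ≈ 5.12 mg/L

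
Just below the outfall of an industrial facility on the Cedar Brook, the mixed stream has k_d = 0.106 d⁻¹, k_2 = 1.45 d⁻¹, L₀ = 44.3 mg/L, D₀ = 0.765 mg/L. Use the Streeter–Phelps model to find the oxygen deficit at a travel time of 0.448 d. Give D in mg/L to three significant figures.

D ≈ 1.91 mg/L

k_d L₀/(k_2−k_d) = 0.106×44.3/(1.45−0.106) = 4.696/1.344 = 3.494 mg/L.
e^(−k_d t) = e^(−0.106×0.4480) = 0.9536; e^(−k_2 t) = e^(−1.45×0.4480) = 0.5223.
D = 3.494 × (0.9536 − 0.5223) + 0.765 × 0.5223 = 1.507 + 0.3995 = 1.907 mg/L.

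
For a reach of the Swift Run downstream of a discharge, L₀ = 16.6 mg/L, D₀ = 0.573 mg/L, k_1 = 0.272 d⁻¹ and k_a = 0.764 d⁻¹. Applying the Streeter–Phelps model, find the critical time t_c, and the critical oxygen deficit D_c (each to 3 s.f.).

At the critical point dD/dt = 0, so k_1 L₀ e^(−k_1 t) = k_a D. Substituting D(t) from the Streeter–Phelps equation and solving for t gives
t_c = ln[(k_a/k_1)(1 − D₀(k_a−k_1)/(k_1 L₀))] / (k_a−k_1).
Here k_a−k_1 = 0.4920 d⁻¹ and 1 − D₀(k_a−k_1)/(k_1 L₀) = 1 − 0.573×0.4920/(0.272×16.6) = 0.9376, so
t_c = ln(2.809 × 0.9376) / 0.4920 = 0.9683 / 0.4920 = 1.968 d.
L(t_c) = L₀ e^(−k_1 t_c) = 16.6 × 0.5855 = 9.719 mg/L, and at the critical point k_a D_c = k_1 L, so D_c = (0.272/0.764) × 9.719 = 3.460 mg/L.

t_c ≈ 1.97 d; D_c ≈ 3.46 mg/L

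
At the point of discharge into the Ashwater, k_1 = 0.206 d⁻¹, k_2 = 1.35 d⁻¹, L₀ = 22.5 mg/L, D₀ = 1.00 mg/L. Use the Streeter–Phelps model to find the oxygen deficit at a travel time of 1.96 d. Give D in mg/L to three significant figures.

D ≈ 2.49 mg/L

k_1 L₀/(k_2−k_1) = 0.206×22.5/(1.35−0.206) = 4.635/1.144 = 4.052 mg/L.
e^(−k_1 t) = e^(−0.206×1.960) = 0.6678; e^(−k_2 t) = e^(−1.35×1.960) = 0.07093.
D = 4.052 × (0.6678 − 0.07093) + 1.00 × 0.07093 = 2.418 + 0.07093 = 2.489 mg/L.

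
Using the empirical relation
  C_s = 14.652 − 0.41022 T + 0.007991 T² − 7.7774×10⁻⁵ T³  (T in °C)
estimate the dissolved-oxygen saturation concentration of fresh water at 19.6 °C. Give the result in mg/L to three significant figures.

C_s ≈ 9.10 mg/L

C_s = 14.652 − 0.41022×19.6 + 0.007991×19.6² − 7.7774×10⁻⁵×19.6³ = 9.096 mg/L.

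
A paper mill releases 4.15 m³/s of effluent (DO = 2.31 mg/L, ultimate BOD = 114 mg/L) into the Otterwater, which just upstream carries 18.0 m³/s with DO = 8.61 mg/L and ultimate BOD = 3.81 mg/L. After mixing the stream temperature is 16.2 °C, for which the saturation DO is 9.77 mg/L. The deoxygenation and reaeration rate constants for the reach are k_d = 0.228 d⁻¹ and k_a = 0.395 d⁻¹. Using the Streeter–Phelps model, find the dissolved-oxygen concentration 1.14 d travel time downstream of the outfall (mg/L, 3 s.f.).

DO ≈ 3.82 mg/L

Mixed DO = (18.0×8.61 + 4.15×2.31)/(18.0+4.15) = 164.6/22.15 = 7.430 mg/L.
Mixed L₀ = (18.0×3.81 + 4.15×114)/(22.15) = 541.7/22.15 = 24.46 mg/L.
Initial deficit D₀ = C_s − DO₀ = 9.77 − 7.430 = 2.340 mg/L.
D(1.14) = [0.228×24.46/(0.395−0.228)](e^(−0.228×1.14) − e^(−0.395×1.14)) + 2.340 e^(−0.395×1.14)
= 33.39 × (0.7711 − 0.6374) + 2.340 × 0.6374 = 5.955 mg/L.
DO = 9.77 − 5.955 = 3.815 mg/L.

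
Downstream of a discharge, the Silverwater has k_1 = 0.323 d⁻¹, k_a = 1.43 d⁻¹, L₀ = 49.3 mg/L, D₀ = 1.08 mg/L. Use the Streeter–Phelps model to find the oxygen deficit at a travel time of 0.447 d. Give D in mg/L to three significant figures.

k_1 L₀/(k_a−k_1) = 0.323×49.3/(1.43−0.323) = 15.92/1.107 = 14.38 mg/L.
e^(−k_1 t) = e^(−0.323×0.4470) = 0.8656; e^(−k_a t) = e^(−1.43×0.4470) = 0.5277.
D = 14.38 × (0.8656 − 0.5277) + 1.08 × 0.5277 = 4.860 + 0.5699 = 5.430 mg/L.

D ≈ 5.43 mg/L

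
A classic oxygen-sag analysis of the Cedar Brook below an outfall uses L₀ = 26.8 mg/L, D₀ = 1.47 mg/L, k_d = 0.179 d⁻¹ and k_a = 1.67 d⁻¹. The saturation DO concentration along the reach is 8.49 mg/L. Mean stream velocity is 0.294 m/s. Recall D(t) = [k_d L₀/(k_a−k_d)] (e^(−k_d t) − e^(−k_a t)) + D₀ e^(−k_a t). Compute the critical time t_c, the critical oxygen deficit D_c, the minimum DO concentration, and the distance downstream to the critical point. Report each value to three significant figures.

t_c ≈ 1.09 d; D_c ≈ 2.36 mg/L; min DO ≈ 6.13 mg/L; x_c ≈ 27.6 km

At the critical point dD/dt = 0, so k_d L₀ e^(−k_d t) = k_a D. Substituting D(t) from the Streeter–Phelps equation and solving for t gives
t_c = ln[(k_a/k_d)(1 − D₀(k_a−k_d)/(k_d L₀))] / (k_a−k_d).
Here k_a−k_d = 1.491 d⁻¹ and 1 − D₀(k_a−k_d)/(k_d L₀) = 1 − 1.47×1.491/(0.179×26.8) = 0.5431, so
t_c = ln(9.330 × 0.5431) / 1.491 = 1.623 / 1.491 = 1.088 d.
D_c = (k_d/k_a) L₀ e^(−k_d t_c) = (0.179/1.67) × 26.8 × e^(−0.179×1.088) = 0.1072 × 26.8 × 0.8230 = 2.364 mg/L.
Minimum DO = C_s − D_c = 8.49 − 2.364 = 6.126 mg/L.
x_c = v t_c = 0.294 m/s × 1.088 d × 86400 s/d = 27650 m ≈ 27.6 km.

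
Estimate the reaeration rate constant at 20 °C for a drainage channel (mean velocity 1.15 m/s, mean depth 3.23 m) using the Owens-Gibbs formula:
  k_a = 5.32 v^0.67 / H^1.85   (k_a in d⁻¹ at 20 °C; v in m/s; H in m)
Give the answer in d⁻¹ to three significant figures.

k_a = 5.32 × 1.15^0.67 / 3.23^1.85 = 5.32 × 1.098 / 8.750 = 0.6677 d⁻¹.

k_a ≈ 0.668 d⁻¹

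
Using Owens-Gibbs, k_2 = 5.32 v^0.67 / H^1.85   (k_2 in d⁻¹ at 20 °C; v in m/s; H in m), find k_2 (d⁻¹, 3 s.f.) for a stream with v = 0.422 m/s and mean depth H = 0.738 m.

k_2 ≈ 5.24 d⁻¹

k_2 = 5.32 × 0.422^0.67 / 0.738^1.85 = 5.32 × 0.5610 / 0.5700 = 5.236 d⁻¹.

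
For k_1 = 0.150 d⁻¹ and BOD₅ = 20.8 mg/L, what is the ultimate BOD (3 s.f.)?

L₀ ≈ 39.4 mg/L

BOD₅ = L₀(1 − e^(−5k_1)) ⇒ L₀ = BOD₅ / (1 − e^(−5×0.150))
= 20.8 / (1 − 0.4724) = 20.8 / 0.5276 = 39.42 mg/L.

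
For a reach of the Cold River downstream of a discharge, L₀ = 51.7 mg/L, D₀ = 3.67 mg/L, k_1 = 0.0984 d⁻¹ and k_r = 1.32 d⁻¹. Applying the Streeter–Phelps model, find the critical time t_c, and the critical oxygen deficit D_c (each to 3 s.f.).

With k_r/k_1 = 13.41 and 1 − D₀(k_r−k_1)/(k_1 L₀) = 0.1187,
t_c = ln(13.41 × 0.1187) / (1.32 − 0.0984) = ln(1.593) / 1.222 = 0.4654/1.222 = 0.3810 d.
D_c = (k_1/k_r) L₀ e^(−k_1 t_c) = (0.0984/1.32) × 51.7 × e^(−0.0984×0.3810) = 0.07455 × 51.7 × 0.9632 = 3.712 mg/L.

t_c ≈ 0.381 d; D_c ≈ 3.71 mg/L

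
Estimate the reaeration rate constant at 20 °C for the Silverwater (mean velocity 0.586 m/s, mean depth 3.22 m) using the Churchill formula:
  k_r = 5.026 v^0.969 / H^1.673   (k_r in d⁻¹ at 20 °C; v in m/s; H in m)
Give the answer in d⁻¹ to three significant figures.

k_r = 5.026 × 0.586^0.969 / 3.22^1.673 = 5.026 × 0.5958 / 7.074 = 0.4233 d⁻¹.

k_r ≈ 0.423 d⁻¹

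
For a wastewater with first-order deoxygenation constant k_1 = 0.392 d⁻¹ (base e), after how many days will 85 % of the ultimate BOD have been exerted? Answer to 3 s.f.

t ≈ 4.84 d

y/L₀ = 1 − e^(−k_1 t) = 0.85 ⇒ e^(−k_1 t) = 0.150
t = −ln(0.150) / 0.392 = 1.897 / 0.392 = 4.840 d.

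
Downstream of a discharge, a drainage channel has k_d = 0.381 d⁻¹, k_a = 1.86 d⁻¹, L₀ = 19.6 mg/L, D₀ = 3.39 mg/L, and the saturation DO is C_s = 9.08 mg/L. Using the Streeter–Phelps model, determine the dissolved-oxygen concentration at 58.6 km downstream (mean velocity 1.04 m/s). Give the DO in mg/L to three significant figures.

Travel time t = x/v = 58.6 km / (1.04 m/s) = 58600 m / 1.04 m/s = 56350 s = 0.6522 d.
k_d L₀/(k_a−k_d) = 0.381×19.6/(1.86−0.381) = 7.468/1.479 = 5.049 mg/L.
e^(−k_d t) = e^(−0.381×0.6522) = 0.7800; e^(−k_a t) = e^(−1.86×0.6522) = 0.2973.
D = 5.049 × (0.7800 − 0.2973) + 3.39 × 0.2973 = 2.437 + 1.008 = 3.445 mg/L.
DO = C_s − D = 9.08 − 3.445 = 5.635 mg/L.

DO ≈ 5.63 mg/L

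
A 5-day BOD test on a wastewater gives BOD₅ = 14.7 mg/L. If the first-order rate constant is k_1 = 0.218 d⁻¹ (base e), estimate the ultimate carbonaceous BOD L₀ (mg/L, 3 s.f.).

L₀ ≈ 22.1 mg/L

BOD₅ = L₀(1 − e^(−5k_1)) ⇒ L₀ = BOD₅ / (1 − e^(−5×0.218))
= 14.7 / (1 − 0.3362) = 14.7 / 0.6638 = 22.15 mg/L.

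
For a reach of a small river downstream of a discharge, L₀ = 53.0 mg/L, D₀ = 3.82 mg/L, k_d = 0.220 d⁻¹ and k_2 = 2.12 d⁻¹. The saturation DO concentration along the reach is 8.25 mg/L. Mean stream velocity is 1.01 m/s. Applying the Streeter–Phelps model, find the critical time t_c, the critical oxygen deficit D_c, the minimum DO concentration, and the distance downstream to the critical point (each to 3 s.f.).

At the critical point dD/dt = 0, so k_d L₀ e^(−k_d t) = k_2 D. Substituting D(t) from the Streeter–Phelps equation and solving for t gives
t_c = ln[(k_2/k_d)(1 − D₀(k_2−k_d)/(k_d L₀))] / (k_2−k_d).
Here k_2−k_d = 1.900 d⁻¹ and 1 − D₀(k_2−k_d)/(k_d L₀) = 1 − 3.82×1.900/(0.220×53.0) = 0.3775, so
t_c = ln(9.636 × 0.3775) / 1.900 = 1.291 / 1.900 = 0.6797 d.
D_c = (k_d/k_2) L₀ e^(−k_d t_c) = (0.220/2.12) × 53.0 × e^(−0.220×0.6797) = 0.1038 × 53.0 × 0.8611 = 4.736 mg/L.
Minimum DO = C_s − D_c = 8.25 − 4.736 = 3.514 mg/L.
x_c = v t_c = 1.01 m/s × 0.6797 d × 86400 s/d = 59310 m ≈ 59.3 km.

t_c ≈ 0.680 d; D_c ≈ 4.74 mg/L; min DO ≈ 3.51 mg/L; x_c ≈ 59.3 km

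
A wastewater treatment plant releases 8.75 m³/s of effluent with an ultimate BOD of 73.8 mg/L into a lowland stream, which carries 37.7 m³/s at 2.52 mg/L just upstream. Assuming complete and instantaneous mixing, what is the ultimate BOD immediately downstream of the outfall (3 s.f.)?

15.9 mg/L

Flow-weighted mixing: C = (Q_r C_r + Q_w C_w)/(Q_r + Q_w)
= (37.7×2.52 + 8.75×73.8)/(37.7 + 8.75) = 740.8/46.45 = 15.95 mg/L.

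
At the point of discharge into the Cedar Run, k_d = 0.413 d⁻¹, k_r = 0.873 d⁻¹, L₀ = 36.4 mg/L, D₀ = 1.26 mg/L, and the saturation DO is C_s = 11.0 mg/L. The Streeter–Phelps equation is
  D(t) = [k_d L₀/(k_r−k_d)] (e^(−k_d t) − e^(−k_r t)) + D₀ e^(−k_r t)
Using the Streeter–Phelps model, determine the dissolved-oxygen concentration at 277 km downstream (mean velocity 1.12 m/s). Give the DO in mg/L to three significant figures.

Travel time t = x/v = 277 km / (1.12 m/s) = 277000 m / 1.12 m/s = 247300 s = 2.863 d.
k_d L₀/(k_r−k_d) = 0.413×36.4/(0.873−0.413) = 15.03/0.4600 = 32.68 mg/L.
e^(−k_d t) = e^(−0.413×2.863) = 0.3066; e^(−k_r t) = e^(−0.873×2.863) = 0.08217.
D = 32.68 × (0.3066 − 0.08217) + 1.26 × 0.08217 = 7.335 + 0.1035 = 7.438 mg/L.
DO = C_s − D = 11.0 − 7.438 = 3.562 mg/L.

DO ≈ 3.56 mg/L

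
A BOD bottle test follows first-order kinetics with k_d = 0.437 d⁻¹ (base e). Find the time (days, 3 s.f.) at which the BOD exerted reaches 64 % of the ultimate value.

t ≈ 2.34 d

y/L₀ = 1 − e^(−k_d t) = 0.64 ⇒ e^(−k_d t) = 0.360
t = −ln(0.360) / 0.437 = 1.022 / 0.437 = 2.338 d.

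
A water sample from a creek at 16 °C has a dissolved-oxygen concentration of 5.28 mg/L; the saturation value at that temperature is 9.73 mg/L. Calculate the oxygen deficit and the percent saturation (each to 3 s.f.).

D ≈ 4.45 mg/L; 54.3 % saturation

D = C_s − C = 9.73 − 5.28 = 4.45 mg/L.
% saturation = 5.28/9.73 × 100 = 54.3 %.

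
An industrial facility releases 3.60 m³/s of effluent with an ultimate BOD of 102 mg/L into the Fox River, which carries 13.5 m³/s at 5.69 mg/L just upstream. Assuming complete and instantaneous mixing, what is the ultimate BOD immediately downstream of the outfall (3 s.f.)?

26.0 mg/L

Flow-weighted mixing: C = (Q_r C_r + Q_w C_w)/(Q_r + Q_w)
= (13.5×5.69 + 3.60×102)/(13.5 + 3.60) = 444.0/17.10 = 25.97 mg/L.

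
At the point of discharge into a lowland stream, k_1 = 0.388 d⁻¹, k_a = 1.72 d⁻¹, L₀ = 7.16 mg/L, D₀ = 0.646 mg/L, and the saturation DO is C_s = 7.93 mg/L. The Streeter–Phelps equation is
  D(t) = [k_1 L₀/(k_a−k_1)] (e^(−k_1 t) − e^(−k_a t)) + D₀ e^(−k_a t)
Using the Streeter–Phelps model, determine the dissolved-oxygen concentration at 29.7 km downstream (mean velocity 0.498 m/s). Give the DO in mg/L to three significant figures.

Travel time t = x/v = 29.7 km / (0.498 m/s) = 29700 m / 0.498 m/s = 59640 s = 0.6903 d.
k_1 L₀/(k_a−k_1) = 0.388×7.16/(1.72−0.388) = 2.778/1.332 = 2.086 mg/L.
e^(−k_1 t) = e^(−0.388×0.6903) = 0.7650; e^(−k_a t) = e^(−1.72×0.6903) = 0.3051.
D = 2.086 × (0.7650 − 0.3051) + 0.646 × 0.3051 = 0.9594 + 0.1971 = 1.156 mg/L.
DO = C_s − D = 7.93 − 1.156 = 6.774 mg/L.

DO ≈ 6.77 mg/L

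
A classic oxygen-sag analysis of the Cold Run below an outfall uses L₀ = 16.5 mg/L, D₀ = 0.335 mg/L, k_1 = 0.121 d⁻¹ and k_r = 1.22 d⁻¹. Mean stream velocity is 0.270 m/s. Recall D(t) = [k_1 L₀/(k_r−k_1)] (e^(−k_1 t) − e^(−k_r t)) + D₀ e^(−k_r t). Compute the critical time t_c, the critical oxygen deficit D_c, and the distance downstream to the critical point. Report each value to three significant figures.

At the critical point dD/dt = 0, so k_1 L₀ e^(−k_1 t) = k_r D. Substituting D(t) from the Streeter–Phelps equation and solving for t gives
t_c = ln[(k_r/k_1)(1 − D₀(k_r−k_1)/(k_1 L₀))] / (k_r−k_1).
Here k_r−k_1 = 1.099 d⁻¹ and 1 − D₀(k_r−k_1)/(k_1 L₀) = 1 − 0.335×1.099/(0.121×16.5) = 0.8156, so
t_c = ln(10.08 × 0.8156) / 1.099 = 2.107 / 1.099 = 1.917 d.
D_c = (k_1/k_r) L₀ e^(−k_1 t_c) = (0.121/1.22) × 16.5 × e^(−0.121×1.917) = 0.09918 × 16.5 × 0.7930 = 1.298 mg/L.
x_c = v t_c = 0.270 m/s × 1.917 d × 86400 s/d = 44720 m ≈ 44.7 km.

t_c ≈ 1.92 d; D_c ≈ 1.30 mg/L; x_c ≈ 44.7 km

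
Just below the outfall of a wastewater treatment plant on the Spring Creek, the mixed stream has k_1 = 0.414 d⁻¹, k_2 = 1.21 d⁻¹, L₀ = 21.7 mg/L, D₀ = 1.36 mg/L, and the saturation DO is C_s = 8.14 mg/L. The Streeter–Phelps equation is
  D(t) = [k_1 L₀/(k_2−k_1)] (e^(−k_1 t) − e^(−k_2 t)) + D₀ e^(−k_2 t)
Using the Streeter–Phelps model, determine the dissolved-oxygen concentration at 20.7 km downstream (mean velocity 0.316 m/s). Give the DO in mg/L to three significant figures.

Travel time t = x/v = 20.7 km / (0.316 m/s) = 20700 m / 0.316 m/s = 65510 s = 0.7582 d.
k_1 L₀/(k_2−k_1) = 0.414×21.7/(1.21−0.414) = 8.984/0.7960 = 11.29 mg/L.
e^(−k_1 t) = e^(−0.414×0.7582) = 0.7306; e^(−k_2 t) = e^(−1.21×0.7582) = 0.3996.
D = 11.29 × (0.7306 − 0.3996) + 1.36 × 0.3996 = 3.736 + 0.5434 = 4.280 mg/L.
DO = C_s − D = 8.14 − 4.280 = 3.860 mg/L.

DO ≈ 3.86 mg/L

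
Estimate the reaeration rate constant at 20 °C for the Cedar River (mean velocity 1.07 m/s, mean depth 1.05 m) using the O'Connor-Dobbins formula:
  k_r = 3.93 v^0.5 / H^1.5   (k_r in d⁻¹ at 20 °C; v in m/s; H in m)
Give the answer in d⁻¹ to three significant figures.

k_r = 3.93 × 1.07^0.5 / 1.05^1.5 = 3.93 × 1.034 / 1.076 = 3.778 d⁻¹.

k_r ≈ 3.78 d⁻¹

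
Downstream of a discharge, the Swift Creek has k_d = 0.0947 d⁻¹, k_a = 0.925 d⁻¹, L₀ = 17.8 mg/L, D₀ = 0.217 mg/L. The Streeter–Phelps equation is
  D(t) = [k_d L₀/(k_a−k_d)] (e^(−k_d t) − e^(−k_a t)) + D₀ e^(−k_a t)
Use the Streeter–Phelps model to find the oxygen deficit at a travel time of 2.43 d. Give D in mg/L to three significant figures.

D ≈ 1.42 mg/L

k_d L₀/(k_a−k_d) = 0.0947×17.8/(0.925−0.0947) = 1.686/0.8303 = 2.030 mg/L.
e^(−k_d t) = e^(−0.0947×2.430) = 0.7944; e^(−k_a t) = e^(−0.925×2.430) = 0.1056.
D = 2.030 × (0.7944 − 0.1056) + 0.217 × 0.1056 = 1.398 + 0.02292 = 1.421 mg/L.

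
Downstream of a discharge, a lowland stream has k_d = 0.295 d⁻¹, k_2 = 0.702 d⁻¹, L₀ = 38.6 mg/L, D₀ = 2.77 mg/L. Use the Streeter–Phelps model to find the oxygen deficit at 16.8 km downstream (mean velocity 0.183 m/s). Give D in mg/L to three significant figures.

D ≈ 8.49 mg/L

Travel time t = x/v = 16.8 km / (0.183 m/s) = 16800 m / 0.183 m/s = 91800 s = 1.063 d.
k_d L₀/(k_2−k_d) = 0.295×38.6/(0.702−0.295) = 11.39/0.4070 = 27.98 mg/L.
e^(−k_d t) = e^(−0.295×1.063) = 0.7309; e^(−k_2 t) = e^(−0.702×1.063) = 0.4743.
D = 27.98 × (0.7309 − 0.4743) + 2.77 × 0.4743 = 7.180 + 1.314 = 8.493 mg/L.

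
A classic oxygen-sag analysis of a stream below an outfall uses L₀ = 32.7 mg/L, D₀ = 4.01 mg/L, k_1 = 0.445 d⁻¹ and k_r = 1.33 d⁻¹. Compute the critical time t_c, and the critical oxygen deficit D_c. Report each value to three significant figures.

At the critical point dD/dt = 0, so k_1 L₀ e^(−k_1 t) = k_r D. Substituting D(t) from the Streeter–Phelps equation and solving for t gives
t_c = ln[(k_r/k_1)(1 − D₀(k_r−k_1)/(k_1 L₀))] / (k_r−k_1).
Here k_r−k_1 = 0.8850 d⁻¹ and 1 − D₀(k_r−k_1)/(k_1 L₀) = 1 − 4.01×0.8850/(0.445×32.7) = 0.7561, so
t_c = ln(2.989 × 0.7561) / 0.8850 = 0.8153 / 0.8850 = 0.9212 d.
D_c = (k_1/k_r) L₀ e^(−k_1 t_c) = (0.445/1.33) × 32.7 × e^(−0.445×0.9212) = 0.3346 × 32.7 × 0.6637 = 7.261 mg/L.

t_c ≈ 0.921 d; D_c ≈ 7.26 mg/L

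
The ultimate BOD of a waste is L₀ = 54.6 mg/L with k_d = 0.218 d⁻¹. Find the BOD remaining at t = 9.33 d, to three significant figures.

L_t = L₀ e^(−k_d t) = 54.6 × e^(−0.218×9.33) = 54.6 × 0.1308 = 7.143 mg/L.

L ≈ 7.14 mg/L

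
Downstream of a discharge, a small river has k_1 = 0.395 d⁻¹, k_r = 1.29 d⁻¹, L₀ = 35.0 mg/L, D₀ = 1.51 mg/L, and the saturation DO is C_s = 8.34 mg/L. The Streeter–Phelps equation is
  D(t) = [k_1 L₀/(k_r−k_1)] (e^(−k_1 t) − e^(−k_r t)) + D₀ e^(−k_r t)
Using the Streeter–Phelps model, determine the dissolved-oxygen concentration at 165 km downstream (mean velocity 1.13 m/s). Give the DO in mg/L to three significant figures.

Travel time t = x/v = 165 km / (1.13 m/s) = 165000 m / 1.13 m/s = 146000 s = 1.690 d.
k_1 L₀/(k_r−k_1) = 0.395×35.0/(1.29−0.395) = 13.83/0.8950 = 15.45 mg/L.
e^(−k_1 t) = e^(−0.395×1.690) = 0.5130; e^(−k_r t) = e^(−1.29×1.690) = 0.1130.
D = 15.45 × (0.5130 − 0.1130) + 1.51 × 0.1130 = 6.178 + 0.1707 = 6.348 mg/L.
DO = C_s − D = 8.34 − 6.348 = 1.992 mg/L.

DO ≈ 1.99 mg/L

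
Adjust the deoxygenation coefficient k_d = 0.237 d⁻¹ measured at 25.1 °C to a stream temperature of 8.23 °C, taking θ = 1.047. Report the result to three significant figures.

k_d ≈ 0.109 d⁻¹

k_d(T₂) = k_d(T₁) · θ^(T₂−T₁) = 0.237 × 1.047^(8.23−25.1)
= 0.237 × 1.047^-16.9 = 0.237 × 0.4608 = 0.1092 d⁻¹.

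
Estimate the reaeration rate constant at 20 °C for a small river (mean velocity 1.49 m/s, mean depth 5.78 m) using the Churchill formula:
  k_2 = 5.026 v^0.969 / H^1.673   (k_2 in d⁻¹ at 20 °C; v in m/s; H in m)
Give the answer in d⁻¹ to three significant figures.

k_2 ≈ 0.393 d⁻¹

k_2 = 5.026 × 1.49^0.969 / 5.78^1.673 = 5.026 × 1.472 / 18.82 = 0.3929 d⁻¹.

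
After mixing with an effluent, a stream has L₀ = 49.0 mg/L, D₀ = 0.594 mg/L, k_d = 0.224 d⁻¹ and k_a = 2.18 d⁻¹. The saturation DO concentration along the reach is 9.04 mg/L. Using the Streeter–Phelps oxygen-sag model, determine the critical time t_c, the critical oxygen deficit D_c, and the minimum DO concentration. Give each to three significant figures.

With k_a/k_d = 9.732 and 1 − D₀(k_a−k_d)/(k_d L₀) = 0.8941,
t_c = ln(9.732 × 0.8941) / (2.18 − 0.224) = ln(8.702) / 1.956 = 2.164/1.956 = 1.106 d.
D_c = (k_d/k_a) L₀ e^(−k_d t_c) = (0.224/2.18) × 49.0 × e^(−0.224×1.106) = 0.1028 × 49.0 × 0.7805 = 3.930 mg/L.
Minimum DO = C_s − D_c = 9.04 − 3.930 = 5.110 mg/L.

t_c ≈ 1.11 d; D_c ≈ 3.93 mg/L; min DO ≈ 5.11 mg/L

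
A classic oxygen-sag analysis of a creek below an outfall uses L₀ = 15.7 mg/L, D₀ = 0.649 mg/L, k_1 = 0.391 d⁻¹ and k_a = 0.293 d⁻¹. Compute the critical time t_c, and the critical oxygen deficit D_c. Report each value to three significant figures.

t_c = [1/(k_a−k_1)] ln[(k_a/k_1)(1 − D₀(k_a−k_1)/(k_1 L₀))]
= [1/(0.293−0.391)] ln[(0.293/0.391)(1 − 0.649×-0.09800/(0.391×15.7))]
= (1/-0.09800) ln[0.7494 × 1.010] = -10.20 × ln(0.7571) = -10.20 × -0.2782 = 2.839 d.
L(t_c) = L₀ e^(−k_1 t_c) = 15.7 × 0.3295 = 5.174 mg/L, and at the critical point k_a D_c = k_1 L, so D_c = (0.391/0.293) × 5.174 = 6.904 mg/L.

t_c ≈ 2.84 d; D_c ≈ 6.90 mg/L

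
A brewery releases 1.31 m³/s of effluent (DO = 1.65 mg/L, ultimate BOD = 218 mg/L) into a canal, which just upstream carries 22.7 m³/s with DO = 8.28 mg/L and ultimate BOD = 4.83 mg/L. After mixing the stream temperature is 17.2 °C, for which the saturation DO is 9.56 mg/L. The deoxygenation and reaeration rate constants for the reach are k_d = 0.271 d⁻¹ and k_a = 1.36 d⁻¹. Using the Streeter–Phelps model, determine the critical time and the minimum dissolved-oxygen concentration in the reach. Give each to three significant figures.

t_c ≈ 1.01 d; minimum DO ≈ 7.07 mg/L

Mixed DO = (22.7×8.28 + 1.31×1.65)/(22.7+1.31) = 190.1/24.01 = 7.918 mg/L.
Mixed L₀ = (22.7×4.83 + 1.31×218)/(24.01) = 395.2/24.01 = 16.46 mg/L.
Initial deficit D₀ = C_s − DO₀ = 9.56 − 7.918 = 1.642 mg/L.
t_c = (1/1.089) ln[(1.36/0.271)(1 − 1.642×1.089/(0.271×16.46))] = 0.9183 × ln(3.007) = 1.011 d.
D_c = (0.271/1.36) × 16.46 × e^(−0.271×1.011) = 0.1993 × 16.46 × 0.7603 = 2.494 mg/L.
Minimum DO = 9.56 − 2.494 = 7.066 mg/L.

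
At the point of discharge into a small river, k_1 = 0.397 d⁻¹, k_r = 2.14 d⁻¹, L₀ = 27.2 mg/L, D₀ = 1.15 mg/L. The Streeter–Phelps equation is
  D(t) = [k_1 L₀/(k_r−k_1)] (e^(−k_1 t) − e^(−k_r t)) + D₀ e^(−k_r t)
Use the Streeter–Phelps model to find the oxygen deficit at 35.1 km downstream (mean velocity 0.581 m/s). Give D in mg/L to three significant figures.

D ≈ 3.56 mg/L

Travel time t = x/v = 35.1 km / (0.581 m/s) = 35100 m / 0.581 m/s = 60410 s = 0.6992 d.
k_1 L₀/(k_r−k_1) = 0.397×27.2/(2.14−0.397) = 10.80/1.743 = 6.195 mg/L.
e^(−k_1 t) = e^(−0.397×0.6992) = 0.7576; e^(−k_r t) = e^(−2.14×0.6992) = 0.2239.
D = 6.195 × (0.7576 − 0.2239) + 1.15 × 0.2239 = 3.306 + 0.2575 = 3.564 mg/L.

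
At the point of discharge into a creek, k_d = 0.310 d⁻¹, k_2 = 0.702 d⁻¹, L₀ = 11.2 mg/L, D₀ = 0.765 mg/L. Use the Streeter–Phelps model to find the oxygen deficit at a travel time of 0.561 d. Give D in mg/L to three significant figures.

D ≈ 1.99 mg/L

k_d L₀/(k_2−k_d) = 0.310×11.2/(0.702−0.310) = 3.472/0.3920 = 8.857 mg/L.
e^(−k_d t) = e^(−0.310×0.5610) = 0.8404; e^(−k_2 t) = e^(−0.702×0.5610) = 0.6745.
D = 8.857 × (0.8404 − 0.6745) + 0.765 × 0.6745 = 1.469 + 0.5160 = 1.985 mg/L.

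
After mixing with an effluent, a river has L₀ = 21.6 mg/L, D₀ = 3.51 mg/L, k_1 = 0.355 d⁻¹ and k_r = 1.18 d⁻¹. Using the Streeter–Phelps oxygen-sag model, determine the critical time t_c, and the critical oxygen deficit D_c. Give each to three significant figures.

t_c = [1/(k_r−k_1)] ln[(k_r/k_1)(1 − D₀(k_r−k_1)/(k_1 L₀))]
= [1/(1.18−0.355)] ln[(1.18/0.355)(1 − 3.51×0.8250/(0.355×21.6))]
= (1/0.8250) ln[3.324 × 0.6224] = 1.212 × ln(2.069) = 1.212 × 0.7269 = 0.8811 d.
D_c = (k_1/k_r) L₀ e^(−k_1 t_c) = (0.355/1.18) × 21.6 × e^(−0.355×0.8811) = 0.3008 × 21.6 × 0.7314 = 4.753 mg/L.

t_c ≈ 0.881 d; D_c ≈ 4.75 mg/L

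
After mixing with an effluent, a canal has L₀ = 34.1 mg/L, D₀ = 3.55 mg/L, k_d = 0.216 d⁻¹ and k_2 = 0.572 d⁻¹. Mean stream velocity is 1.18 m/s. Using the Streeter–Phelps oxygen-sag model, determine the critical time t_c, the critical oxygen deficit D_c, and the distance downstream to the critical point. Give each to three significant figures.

With k_2/k_d = 2.648 and 1 − D₀(k_2−k_d)/(k_d L₀) = 0.8284,
t_c = ln(2.648 × 0.8284) / (0.572 − 0.216) = ln(2.194) / 0.3560 = 0.7856/0.3560 = 2.207 d.
D_c = (k_d/k_2) L₀ e^(−k_d t_c) = (0.216/0.572) × 34.1 × e^(−0.216×2.207) = 0.3776 × 34.1 × 0.6208 = 7.995 mg/L.
x_c = v t_c = 1.18 m/s × 2.207 d × 86400 s/d = 225000 m ≈ 225 km.

t_c ≈ 2.21 d; D_c ≈ 7.99 mg/L; x_c ≈ 225 km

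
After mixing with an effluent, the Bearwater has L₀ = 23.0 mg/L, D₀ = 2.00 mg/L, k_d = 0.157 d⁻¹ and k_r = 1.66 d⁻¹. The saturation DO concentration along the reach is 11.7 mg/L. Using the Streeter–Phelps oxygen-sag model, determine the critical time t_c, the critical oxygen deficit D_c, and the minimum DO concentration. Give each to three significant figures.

t_c = [1/(k_r−k_d)] ln[(k_r/k_d)(1 − D₀(k_r−k_d)/(k_d L₀))]
= [1/(1.66−0.157)] ln[(1.66/0.157)(1 − 2.00×1.503/(0.157×23.0))]
= (1/1.503) ln[10.57 × 0.1675] = 0.6653 × ln(1.771) = 0.6653 × 0.5718 = 0.3804 d.
L(t_c) = L₀ e^(−k_d t_c) = 23.0 × 0.9420 = 21.67 mg/L, and at the critical point k_r D_c = k_d L, so D_c = (0.157/1.66) × 21.67 = 2.049 mg/L.
Minimum DO = C_s − D_c = 11.7 − 2.049 = 9.651 mg/L.

t_c ≈ 0.380 d; D_c ≈ 2.05 mg/L; min DO ≈ 9.65 mg/L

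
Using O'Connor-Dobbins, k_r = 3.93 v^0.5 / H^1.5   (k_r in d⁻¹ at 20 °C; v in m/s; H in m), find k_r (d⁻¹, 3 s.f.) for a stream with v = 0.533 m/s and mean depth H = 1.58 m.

k_r = 3.93 × 0.533^0.5 / 1.58^1.5 = 3.93 × 0.7301 / 1.986 = 1.445 d⁻¹.

k_r ≈ 1.44 d⁻¹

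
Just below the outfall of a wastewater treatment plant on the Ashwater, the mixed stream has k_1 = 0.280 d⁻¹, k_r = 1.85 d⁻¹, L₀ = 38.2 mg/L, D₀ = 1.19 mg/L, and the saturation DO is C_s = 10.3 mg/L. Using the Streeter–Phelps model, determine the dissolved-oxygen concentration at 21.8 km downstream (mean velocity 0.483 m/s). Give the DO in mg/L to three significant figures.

DO ≈ 6.55 mg/L

Travel time t = x/v = 21.8 km / (0.483 m/s) = 21800 m / 0.483 m/s = 45130 s = 0.5224 d.
k_1 L₀/(k_r−k_1) = 0.280×38.2/(1.85−0.280) = 10.70/1.570 = 6.813 mg/L.
e^(−k_1 t) = e^(−0.280×0.5224) = 0.8639; e^(−k_r t) = e^(−1.85×0.5224) = 0.3804.
D = 6.813 × (0.8639 − 0.3804) + 1.19 × 0.3804 = 3.294 + 0.4527 = 3.747 mg/L.
DO = C_s − D = 10.3 − 3.747 = 6.553 mg/L.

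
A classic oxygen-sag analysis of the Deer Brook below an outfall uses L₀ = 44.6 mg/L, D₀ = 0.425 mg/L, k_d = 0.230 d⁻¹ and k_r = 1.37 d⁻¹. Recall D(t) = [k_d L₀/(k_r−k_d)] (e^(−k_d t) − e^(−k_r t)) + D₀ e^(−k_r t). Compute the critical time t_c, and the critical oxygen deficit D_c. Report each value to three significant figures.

t_c ≈ 1.52 d; D_c ≈ 5.28 mg/L

At the critical point dD/dt = 0, so k_d L₀ e^(−k_d t) = k_r D. Substituting D(t) from the Streeter–Phelps equation and solving for t gives
t_c = ln[(k_r/k_d)(1 − D₀(k_r−k_d)/(k_d L₀))] / (k_r−k_d).
Here k_r−k_d = 1.140 d⁻¹ and 1 − D₀(k_r−k_d)/(k_d L₀) = 1 − 0.425×1.140/(0.230×44.6) = 0.9528, so
t_c = ln(5.957 × 0.9528) / 1.140 = 1.736 / 1.140 = 1.523 d.
L(t_c) = L₀ e^(−k_d t_c) = 44.6 × 0.7045 = 31.42 mg/L, and at the critical point k_r D_c = k_d L, so D_c = (0.230/1.37) × 31.42 = 5.275 mg/L.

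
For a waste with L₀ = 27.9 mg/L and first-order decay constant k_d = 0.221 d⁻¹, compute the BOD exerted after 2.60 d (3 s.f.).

y ≈ 12.2 mg/L

y_t = L₀(1 − e^(−k_d t)) = 27.9 × (1 − e^(−0.221×2.60))
= 27.9 × (1 − 0.5629) = 27.9 × 0.4371 = 12.19 mg/L.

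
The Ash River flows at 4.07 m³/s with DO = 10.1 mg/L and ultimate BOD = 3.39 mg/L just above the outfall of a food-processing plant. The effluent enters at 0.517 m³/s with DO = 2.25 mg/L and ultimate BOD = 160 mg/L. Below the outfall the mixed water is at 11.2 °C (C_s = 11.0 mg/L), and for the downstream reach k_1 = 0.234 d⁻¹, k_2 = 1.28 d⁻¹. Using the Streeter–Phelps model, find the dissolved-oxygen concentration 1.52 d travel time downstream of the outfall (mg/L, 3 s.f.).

Mixed DO = (4.07×10.1 + 0.517×2.25)/(4.07+0.517) = 42.27/4.587 = 9.215 mg/L.
Mixed L₀ = (4.07×3.39 + 0.517×160)/(4.587) = 96.52/4.587 = 21.04 mg/L.
Initial deficit D₀ = C_s − DO₀ = 11.0 − 9.215 = 1.785 mg/L.
D(1.52) = [0.234×21.04/(1.28−0.234)](e^(−0.234×1.52) − e^(−1.28×1.52)) + 1.785 e^(−1.28×1.52)
= 4.707 × (0.7007 − 0.1429) + 1.785 × 0.1429 = 2.881 mg/L.
DO = 11.0 − 2.881 = 8.119 mg/L.

DO ≈ 8.12 mg/L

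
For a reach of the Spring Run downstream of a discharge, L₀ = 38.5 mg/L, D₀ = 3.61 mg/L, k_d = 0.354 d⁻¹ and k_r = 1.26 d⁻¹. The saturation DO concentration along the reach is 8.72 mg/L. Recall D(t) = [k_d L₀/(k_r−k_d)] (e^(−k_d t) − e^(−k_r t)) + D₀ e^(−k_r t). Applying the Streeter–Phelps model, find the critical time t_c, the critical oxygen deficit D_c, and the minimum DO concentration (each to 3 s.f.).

t_c ≈ 1.10 d; D_c ≈ 7.33 mg/L; min DO ≈ 1.39 mg/L

With k_r/k_d = 3.559 and 1 − D₀(k_r−k_d)/(k_d L₀) = 0.7600,
t_c = ln(3.559 × 0.7600) / (1.26 − 0.354) = ln(2.705) / 0.9060 = 0.9952/0.9060 = 1.098 d.
L(t_c) = L₀ e^(−k_d t_c) = 38.5 × 0.6778 = 26.10 mg/L, and at the critical point k_r D_c = k_d L, so D_c = (0.354/1.26) × 26.10 = 7.332 mg/L.
Minimum DO = C_s − D_c = 8.72 − 7.332 = 1.388 mg/L.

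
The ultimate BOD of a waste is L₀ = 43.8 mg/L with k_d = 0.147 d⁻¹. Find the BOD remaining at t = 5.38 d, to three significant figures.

L_t = L₀ e^(−k_d t) = 43.8 × e^(−0.147×5.38) = 43.8 × 0.4535 = 19.86 mg/L.

L ≈ 19.9 mg/L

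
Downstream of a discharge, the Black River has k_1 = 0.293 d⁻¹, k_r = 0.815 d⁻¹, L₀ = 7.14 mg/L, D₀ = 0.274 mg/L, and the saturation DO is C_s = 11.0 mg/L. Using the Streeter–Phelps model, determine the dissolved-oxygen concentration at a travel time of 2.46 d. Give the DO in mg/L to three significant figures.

DO ≈ 9.55 mg/L

k_1 L₀/(k_r−k_1) = 0.293×7.14/(0.815−0.293) = 2.092/0.5220 = 4.008 mg/L.
e^(−k_1 t) = e^(−0.293×2.460) = 0.4864; e^(−k_r t) = e^(−0.815×2.460) = 0.1347.
D = 4.008 × (0.4864 − 0.1347) + 0.274 × 0.1347 = 1.410 + 0.03690 = 1.446 mg/L.
DO = C_s − D = 11.0 − 1.446 = 9.554 mg/L.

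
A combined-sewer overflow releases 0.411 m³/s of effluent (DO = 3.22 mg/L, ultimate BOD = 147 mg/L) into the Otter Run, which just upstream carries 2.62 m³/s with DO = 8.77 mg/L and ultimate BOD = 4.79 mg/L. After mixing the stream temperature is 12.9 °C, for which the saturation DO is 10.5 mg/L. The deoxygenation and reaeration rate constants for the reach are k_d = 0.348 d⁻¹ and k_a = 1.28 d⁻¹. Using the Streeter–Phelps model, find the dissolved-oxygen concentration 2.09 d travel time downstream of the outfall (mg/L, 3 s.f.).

Mixed DO = (2.62×8.77 + 0.411×3.22)/(2.62+0.411) = 24.30/3.031 = 8.017 mg/L.
Mixed L₀ = (2.62×4.79 + 0.411×147)/(3.031) = 72.97/3.031 = 24.07 mg/L.
Initial deficit D₀ = C_s − DO₀ = 10.5 − 8.017 = 2.483 mg/L.
D(2.09) = [0.348×24.07/(1.28−0.348)](e^(−0.348×2.09) − e^(−1.28×2.09)) + 2.483 e^(−1.28×2.09)
= 8.989 × (0.4832 − 0.06889) + 2.483 × 0.06889 = 3.895 mg/L.
DO = 10.5 − 3.895 = 6.605 mg/L.

DO ≈ 6.60 mg/L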